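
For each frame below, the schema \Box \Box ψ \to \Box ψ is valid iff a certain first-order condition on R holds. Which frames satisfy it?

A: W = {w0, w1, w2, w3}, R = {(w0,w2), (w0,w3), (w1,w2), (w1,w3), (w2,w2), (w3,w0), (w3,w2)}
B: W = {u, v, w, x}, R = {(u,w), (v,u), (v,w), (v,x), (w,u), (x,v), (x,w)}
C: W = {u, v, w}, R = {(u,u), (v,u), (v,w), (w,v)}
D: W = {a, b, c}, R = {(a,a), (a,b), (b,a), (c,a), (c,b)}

D

Frame correspondent (Sahlqvist): \forall x \forall y (Rxy \to \exists z (Rxz \wedge Rzy)) — i.e. density.
A: fails — Rw1w3 but no z with Rw1z and Rzw3.
B: fails — Ruw but no z with Ruz and Rzw.
C: fails — Rvw but no z with Rvz and Rzw.
D: holds.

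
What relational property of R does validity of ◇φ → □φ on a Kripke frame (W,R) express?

Suppose ◇φ→□φ is valid. Take Rxy, Rxz and set V(φ)={y}. Then ◇φ at x, so □φ at x, so φ at z, i.e. z=y.
Conversely, any frame satisfying ∀x ∀y ∀z (Rxy ∧ Rxz → y = z) validates the schema.
So the correspondent is partial functionality.

Partial functionality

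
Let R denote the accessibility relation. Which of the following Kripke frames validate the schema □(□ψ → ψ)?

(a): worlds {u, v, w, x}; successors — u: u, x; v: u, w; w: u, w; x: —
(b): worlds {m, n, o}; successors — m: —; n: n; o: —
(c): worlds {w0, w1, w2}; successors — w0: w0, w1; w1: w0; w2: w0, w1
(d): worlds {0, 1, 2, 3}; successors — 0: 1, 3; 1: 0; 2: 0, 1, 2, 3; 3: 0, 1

(b)

The schema corresponds to shift-reflexivity: ∀x ∀y (Rxy → Ryy).
(a): fails — Rux but not Rxx.
(b): satisfies the condition.
(c): fails — Rw0w1 but not Rw1w1.
(d): fails — R10 but not R00.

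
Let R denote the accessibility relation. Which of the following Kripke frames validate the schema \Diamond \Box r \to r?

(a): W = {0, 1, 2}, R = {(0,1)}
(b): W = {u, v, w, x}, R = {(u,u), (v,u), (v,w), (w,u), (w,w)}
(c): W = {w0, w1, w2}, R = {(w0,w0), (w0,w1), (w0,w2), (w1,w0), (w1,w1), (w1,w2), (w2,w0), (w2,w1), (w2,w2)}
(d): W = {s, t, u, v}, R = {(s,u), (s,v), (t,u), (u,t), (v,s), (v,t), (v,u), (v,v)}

(c)

This is the axiom for symmetry; its first-order frame correspondent is \forall x \forall y (Rxy \to Ryx).
(a): fails — R01 but not R10.
(b): fails — Rwu but not Ruw.
(c): condition met.
(d): fails — Rvt but not Rtv.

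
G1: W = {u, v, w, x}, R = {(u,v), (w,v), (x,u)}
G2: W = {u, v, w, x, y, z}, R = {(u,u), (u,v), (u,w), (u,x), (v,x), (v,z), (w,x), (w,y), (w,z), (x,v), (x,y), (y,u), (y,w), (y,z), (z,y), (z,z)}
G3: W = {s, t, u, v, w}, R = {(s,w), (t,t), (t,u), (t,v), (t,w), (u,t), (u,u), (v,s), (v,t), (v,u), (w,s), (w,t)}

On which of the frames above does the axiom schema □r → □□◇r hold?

G3

Frame correspondent (Sahlqvist): ∀x ∀z (xR²z → ∃w (xRw ∧ zRw)) — i.e. a generalized confluence (Geach) condition.
G1: fails — xR²v but no t with xRt and vRt.
G2: fails — uR²z but no t with uRt and zRt.
G3: holds.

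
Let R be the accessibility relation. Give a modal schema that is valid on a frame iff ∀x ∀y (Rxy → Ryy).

□(□q → q)

This is shift-reflexivity; the standard corresponding axiom is T□: □(□q → q).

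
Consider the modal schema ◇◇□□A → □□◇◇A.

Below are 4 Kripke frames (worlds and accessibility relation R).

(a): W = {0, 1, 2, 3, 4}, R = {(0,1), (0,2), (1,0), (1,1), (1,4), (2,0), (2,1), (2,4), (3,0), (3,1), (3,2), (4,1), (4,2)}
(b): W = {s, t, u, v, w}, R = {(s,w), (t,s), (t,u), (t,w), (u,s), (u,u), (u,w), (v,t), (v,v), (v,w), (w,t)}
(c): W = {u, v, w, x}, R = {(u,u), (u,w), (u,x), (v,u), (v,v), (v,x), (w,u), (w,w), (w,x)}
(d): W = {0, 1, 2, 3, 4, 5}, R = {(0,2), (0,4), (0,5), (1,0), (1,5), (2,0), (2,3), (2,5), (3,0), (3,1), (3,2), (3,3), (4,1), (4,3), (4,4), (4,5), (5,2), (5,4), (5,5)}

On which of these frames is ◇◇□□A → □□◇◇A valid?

This is the axiom for a generalized confluence (Geach) condition; its first-order frame correspondent is ∀x ∀y ∀z ((xR²y ∧ xR²z) → ∃w (yR²w ∧ zR²w)).
(a): holds.
(b): fails — tR²s, tR²w but no w* with sR²w* and wR²w*.
(c): fails — uR²u, uR²x but no t with uR²t and xR²t.
(d): holds.

(a), (d)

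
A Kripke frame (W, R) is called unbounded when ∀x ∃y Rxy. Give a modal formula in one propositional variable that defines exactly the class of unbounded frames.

□ψ → ◇ψ

This is seriality; the standard corresponding axiom is D: □ψ → ◇ψ.
Suppose □ψ→◇ψ is valid. At any x set V(ψ)=W. Then □ψ at x, so ◇ψ at x, so x has a successor.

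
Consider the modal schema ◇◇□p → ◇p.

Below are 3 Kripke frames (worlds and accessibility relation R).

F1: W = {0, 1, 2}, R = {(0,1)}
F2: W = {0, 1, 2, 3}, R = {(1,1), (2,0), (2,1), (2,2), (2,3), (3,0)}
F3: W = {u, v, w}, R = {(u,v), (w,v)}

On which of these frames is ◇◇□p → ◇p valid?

The schema corresponds to a generalized confluence (Geach) condition: ∀x ∀y (xR²y → ∃w (yRw ∧ xRw)).
F1: holds.
F2: fails — 2R²0 but no w with 0Rw and 2Rw.
F3: holds.
Valid on: F1, F3.

F1, F3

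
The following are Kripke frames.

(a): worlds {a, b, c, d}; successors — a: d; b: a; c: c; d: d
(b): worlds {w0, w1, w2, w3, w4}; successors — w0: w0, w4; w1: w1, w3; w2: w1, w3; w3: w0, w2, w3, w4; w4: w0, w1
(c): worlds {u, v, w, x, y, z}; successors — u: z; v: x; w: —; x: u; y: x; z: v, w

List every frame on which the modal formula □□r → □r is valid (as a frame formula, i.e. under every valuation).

Frame correspondent (Sahlqvist): ∀x ∀y (Rxy → ∃z (Rxz ∧ Rzy)) — i.e. density.
(a): fails — Rba but no z with Rbz and Rza.
(b): holds.
(c): fails — Ruz but no t with Rut and Rtz.

(b)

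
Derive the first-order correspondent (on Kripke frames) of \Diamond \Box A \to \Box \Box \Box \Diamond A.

This is a Sahlqvist (Geach-type) schema ◇^1□^1A → □^3◇^1A.
Minimal-valuation argument: fix x; take any y with xR^1y and any z with xR^3z. Set V(A) to the set of worlds R-reachable from y in exactly 1 step. Then □^1A holds at y, so the antecedent holds at x; validity forces ◇^1A at z, giving a w with zR^1w and yR^1w.
First-order correspondent: \forall x \forall y \forall z ((xRy \wedge x R^3 z) \to \exists w (yRw \wedge zRw)).

\forall x \forall y \forall z ((xRy \wedge x R^3 z) \to \exists w (yRw \wedge zRw))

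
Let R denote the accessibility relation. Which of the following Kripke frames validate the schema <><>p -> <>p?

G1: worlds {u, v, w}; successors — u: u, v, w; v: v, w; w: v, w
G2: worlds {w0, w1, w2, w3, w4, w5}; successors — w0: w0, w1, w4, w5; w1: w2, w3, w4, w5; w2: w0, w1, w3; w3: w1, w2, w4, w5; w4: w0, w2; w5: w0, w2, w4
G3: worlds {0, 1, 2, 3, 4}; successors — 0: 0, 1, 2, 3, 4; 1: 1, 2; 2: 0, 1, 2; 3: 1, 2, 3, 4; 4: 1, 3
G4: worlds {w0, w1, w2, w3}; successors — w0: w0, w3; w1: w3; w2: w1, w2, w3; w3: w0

G1

This is the axiom for transitivity; its first-order frame correspondent is forall x forall y forall z (Rxy & Ryz -> Rxz).
G1: satisfies the condition.
G2: fails — Rw3w1 and Rw1w3 but not Rw3w3.
G3: fails — R32 and R20 but not R30.
G4: fails — Rw1w3 and Rw3w0 but not Rw1w0.
Valid on: G1.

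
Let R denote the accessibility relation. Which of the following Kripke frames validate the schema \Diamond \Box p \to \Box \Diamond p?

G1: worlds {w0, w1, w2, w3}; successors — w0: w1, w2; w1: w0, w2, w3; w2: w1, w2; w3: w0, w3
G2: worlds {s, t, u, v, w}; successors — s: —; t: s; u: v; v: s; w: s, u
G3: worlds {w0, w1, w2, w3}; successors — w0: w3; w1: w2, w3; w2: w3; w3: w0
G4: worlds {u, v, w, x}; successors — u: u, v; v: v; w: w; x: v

G4

The schema corresponds to convergence: \forall x \forall y \forall z (Rxy \wedge Rxz \to \exists w (Ryw \wedge Rzw)).
G1: fails — Rw1w2 and Rw1w3 but w2 and w3 have no common successor.
G2: fails — Rts and Rts but s and s have no common successor.
G3: fails — Rw1w2 and Rw1w3 but w2 and w3 have no common successor.
G4: condition met.
Valid on: G4.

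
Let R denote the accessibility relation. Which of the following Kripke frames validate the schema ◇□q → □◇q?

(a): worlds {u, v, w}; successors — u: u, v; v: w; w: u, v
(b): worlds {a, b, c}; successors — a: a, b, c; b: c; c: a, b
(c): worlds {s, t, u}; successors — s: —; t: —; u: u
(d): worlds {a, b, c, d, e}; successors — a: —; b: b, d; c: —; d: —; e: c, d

(c)

Frame correspondent (Sahlqvist): ∀x ∀y ∀z (Rxy ∧ Rxz → ∃w (Ryw ∧ Rzw)) — i.e. convergence.
(a): fails — Ruv and Ruu but v and u have no common successor.
(b): fails — Rab and Rac but b and c have no common successor.
(c): condition met.
(d): fails — Rbd and Rbd but d and d have no common successor.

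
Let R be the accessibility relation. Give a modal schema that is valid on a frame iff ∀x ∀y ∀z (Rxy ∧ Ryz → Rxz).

A defining formula is □q → □□q (the 4 axiom).

□q → □□q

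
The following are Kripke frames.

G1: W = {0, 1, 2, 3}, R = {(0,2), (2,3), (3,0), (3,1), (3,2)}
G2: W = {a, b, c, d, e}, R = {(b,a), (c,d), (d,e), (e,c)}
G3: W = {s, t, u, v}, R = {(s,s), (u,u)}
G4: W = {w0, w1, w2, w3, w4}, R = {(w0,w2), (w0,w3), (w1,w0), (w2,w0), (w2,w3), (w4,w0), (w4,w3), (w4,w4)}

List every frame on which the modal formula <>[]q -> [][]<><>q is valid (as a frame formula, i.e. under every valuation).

The schema corresponds to a generalized confluence (Geach) condition: forall x forall y forall z ((xRy & x R^2 z) -> exists w (yRw & z R^2 w)).
G1: fails — 2R3, 2R²0 but no w with 3Rw and 0R²w.
G2: fails — cRd, cR²e but no w with dRw and eR²w.
G3: ✓.
G4: fails — w0Rw2, w0R²w3 but no w with w2Rw and w3R²w.
Valid on: G3.

G3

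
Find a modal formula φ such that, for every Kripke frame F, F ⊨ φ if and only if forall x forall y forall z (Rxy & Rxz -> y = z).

This is partial functionality; the standard corresponding axiom is CD: ◇q → □q.

◇q → □q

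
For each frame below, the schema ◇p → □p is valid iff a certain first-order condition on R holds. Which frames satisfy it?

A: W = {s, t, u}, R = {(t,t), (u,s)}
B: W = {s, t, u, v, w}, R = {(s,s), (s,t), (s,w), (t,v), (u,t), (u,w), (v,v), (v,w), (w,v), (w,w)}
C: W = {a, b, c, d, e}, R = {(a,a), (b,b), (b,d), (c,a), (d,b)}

Frame correspondent (Sahlqvist): ∀x ∀y ∀z (Rxy ∧ Rxz → y = z) — i.e. partial functionality.
A: holds.
B: fails — s sees both s and t.
C: fails — b sees both b and d.
Valid on: A.

A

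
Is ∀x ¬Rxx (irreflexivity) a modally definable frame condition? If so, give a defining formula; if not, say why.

If a class were modally definable it would be closed under surjective bounded morphisms (Goldblatt–Thomason).
The 2-cycle (worlds a,b with a→b→a) is irreflexive, and the map sending every world to a single reflexive point • is a surjective bounded morphism (forth: every edge maps to (•,•); back: every world has a successor). So any modal formula valid on the 2-cycle is also valid on the reflexive point, which is not irreflexive.
So the class is not modally definable.

Not definable by any modal formula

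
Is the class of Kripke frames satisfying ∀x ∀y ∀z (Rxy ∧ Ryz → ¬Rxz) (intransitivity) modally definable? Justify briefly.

No — not modally definable

Modal frame validity is preserved under surjective bounded morphisms.
The 5-cycle (worlds 0,1,2,3,4 with 0→1→2→3→4→0) is intransitive. Mapping every world to a single reflexive point • is a surjective bounded morphism; the reflexive point is not intransitive (R••∧R•• but R••).
So no modal formula (or set of formulas) defines exactly the intransitive frames.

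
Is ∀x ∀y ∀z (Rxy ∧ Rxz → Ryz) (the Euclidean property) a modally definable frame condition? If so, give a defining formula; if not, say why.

Yes, by ◇r → □◇r

This is a Sahlqvist condition; the 5 axiom ◇r → □◇r defines it.
Suppose ◇r→□◇r is valid. Take Rxy, Rxz and set V(r)={y}. Then ◇r at x, so □◇r at x, so ◇r at z, so some w with Rzw has r; w=y, i.e. Rzy. By symmetry of the argument, Ryz.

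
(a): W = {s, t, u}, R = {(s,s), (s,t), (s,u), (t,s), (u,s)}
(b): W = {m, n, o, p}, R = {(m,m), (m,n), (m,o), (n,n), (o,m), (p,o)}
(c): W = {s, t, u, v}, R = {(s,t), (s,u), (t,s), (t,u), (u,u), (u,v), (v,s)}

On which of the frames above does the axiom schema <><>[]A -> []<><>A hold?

(a)

The schema corresponds to a generalized confluence (Geach) condition: forall x forall y forall z ((x R^2 y & xRz) -> exists w (yRw & z R^2 w)).
(a): satisfies the condition.
(b): fails — mR²o, mRn but no w with oRw and nR²w.
(c): fails — sR²v, sRt but no w with vRw and tR²w.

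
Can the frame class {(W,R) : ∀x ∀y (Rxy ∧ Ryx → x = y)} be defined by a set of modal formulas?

Not definable by any modal formula

If a class were modally definable it would be closed under surjective bounded morphisms (Goldblatt–Thomason).
The 8-cycle (worlds w0,w1,w2,w3,w4,w5,w6,w7 with w0→w1→w2→w3→w4→w5→w6→w7→w0) is antisymmetric. Sending even-indexed worlds to • and odd-indexed worlds to ∘ is a surjective bounded morphism onto the two-world frame with •↔∘, which is not antisymmetric.
So no modal formula (or set of formulas) defines exactly the antisymmetric frames.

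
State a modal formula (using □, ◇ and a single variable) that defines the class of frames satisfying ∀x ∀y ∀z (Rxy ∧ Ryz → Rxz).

□p → □□p

The condition is transitivity. The 4 schema □p → □□p defines it.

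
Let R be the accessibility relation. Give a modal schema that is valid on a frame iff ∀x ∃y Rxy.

A defining formula is □ψ → ◇ψ (the D axiom).
Suppose □ψ→◇ψ is valid. At any x set V(ψ)=W. Then □ψ at x, so ◇ψ at x, so x has a successor.

□ψ → ◇ψ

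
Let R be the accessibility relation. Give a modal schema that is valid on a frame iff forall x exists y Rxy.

□r → ◇r

This is seriality; the standard corresponding axiom is D: □r → ◇r.
Suppose □r→◇r is valid. At any x set V(r)=W. Then □r at x, so ◇r at x, so x has a successor.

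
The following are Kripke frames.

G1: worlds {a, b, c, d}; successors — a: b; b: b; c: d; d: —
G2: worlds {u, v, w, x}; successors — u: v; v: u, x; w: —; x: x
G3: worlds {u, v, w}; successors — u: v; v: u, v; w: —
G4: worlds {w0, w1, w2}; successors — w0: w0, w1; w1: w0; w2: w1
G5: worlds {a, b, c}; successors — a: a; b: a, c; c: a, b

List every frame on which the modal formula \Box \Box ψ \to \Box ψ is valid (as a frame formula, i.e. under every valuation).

This is the axiom for density; its first-order frame correspondent is \forall x \forall y (Rxy \to \exists z (Rxz \wedge Rzy)).
G1: fails — Rcd but no z with Rcz and Rzd.
G2: fails — Ruv but no z with Ruz and Rzv.
G3: condition met.
G4: fails — Rw2w1 but no z with Rw2z and Rzw1.
G5: fails — Rbc but no z with Rbz and Rzc.

G3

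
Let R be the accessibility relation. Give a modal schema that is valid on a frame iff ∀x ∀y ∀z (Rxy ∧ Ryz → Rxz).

The condition is transitivity. The 4 schema □p → □□p defines it.
Suppose □p→□□p is valid. Take Rxy, Ryz and set V(p)={w : Rxw}. Then □p at x, so □□p at x, so □p at y, so p at z, i.e. Rxz.

□p → □□p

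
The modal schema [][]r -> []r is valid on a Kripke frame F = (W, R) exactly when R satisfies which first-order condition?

This schema is the C4 axiom.
It corresponds to density: forall x forall y (Rxy -> exists z (Rxz & Rzy)).

density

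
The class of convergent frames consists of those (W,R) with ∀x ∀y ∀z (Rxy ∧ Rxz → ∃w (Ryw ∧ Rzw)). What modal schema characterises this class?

A defining formula is ◇□ψ → □◇ψ (the .2 axiom).
Suppose ◇□ψ→□◇ψ is valid. Take Rxy, Rxz and set V(ψ)={w : Ryw}. Then □ψ at y so ◇□ψ at x, so □◇ψ at x, so ◇ψ at z, giving w with Rzw and Ryw.

◇□ψ → □◇ψ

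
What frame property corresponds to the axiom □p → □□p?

Transitivity

This schema is the 4 axiom.
It corresponds to transitivity: ∀x ∀y ∀z (Rxy ∧ Ryz → Rxz).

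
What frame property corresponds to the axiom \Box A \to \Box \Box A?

Transitivity

Suppose □A→□□A is valid. Take Rxy, Ryz and set V(A)={w : Rxw}. Then □A at x, so □□A at x, so □A at y, so A at z, i.e. Rxz.
Conversely, any frame satisfying \forall x \forall y \forall z (Rxy \wedge Ryz \to Rxz) validates the schema.
So the correspondent is transitivity.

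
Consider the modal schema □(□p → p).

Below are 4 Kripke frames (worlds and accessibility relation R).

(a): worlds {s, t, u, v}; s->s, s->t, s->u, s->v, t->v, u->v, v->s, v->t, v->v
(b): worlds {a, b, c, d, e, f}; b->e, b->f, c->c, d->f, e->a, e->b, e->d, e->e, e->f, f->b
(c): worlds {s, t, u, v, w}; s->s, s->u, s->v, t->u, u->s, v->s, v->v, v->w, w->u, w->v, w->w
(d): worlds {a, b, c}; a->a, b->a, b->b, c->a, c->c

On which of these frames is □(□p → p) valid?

(d)

Frame correspondent (Sahlqvist): ∀x ∀y (Rxy → Ryy) — i.e. shift-reflexivity.
(a): fails — Rvt but not Rtt.
(b): fails — Reb but not Rbb.
(c): fails — Rwu but not Ruu.
(d): satisfies the condition.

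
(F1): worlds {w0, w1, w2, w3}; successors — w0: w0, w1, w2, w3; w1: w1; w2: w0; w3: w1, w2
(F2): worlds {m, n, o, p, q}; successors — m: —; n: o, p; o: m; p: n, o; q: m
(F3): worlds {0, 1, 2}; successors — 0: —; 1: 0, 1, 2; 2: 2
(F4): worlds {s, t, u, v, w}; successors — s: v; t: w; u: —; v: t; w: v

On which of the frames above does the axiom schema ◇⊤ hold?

(F1)

The schema corresponds to seriality: ∀x ∃y Rxy.
(F1): condition met.
(F2): fails — world m has no successor.
(F3): fails — world 0 has no successor.
(F4): fails — world u has no successor.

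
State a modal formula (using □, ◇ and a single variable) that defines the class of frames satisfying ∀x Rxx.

The condition is reflexivity. The T schema □q → q defines it.
Suppose □q→q is valid. At any x set V(q)={w : Rxw}. Then □q holds at x, so q holds at x, i.e. Rxx.

□q → q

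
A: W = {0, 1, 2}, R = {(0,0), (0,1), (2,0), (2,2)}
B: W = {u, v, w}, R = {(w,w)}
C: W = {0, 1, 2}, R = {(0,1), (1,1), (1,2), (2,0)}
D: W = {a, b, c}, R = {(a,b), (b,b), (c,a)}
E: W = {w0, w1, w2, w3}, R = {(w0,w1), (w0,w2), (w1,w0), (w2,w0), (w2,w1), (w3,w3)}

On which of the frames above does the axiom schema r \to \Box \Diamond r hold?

Frame correspondent (Sahlqvist): \forall x \forall y (Rxy \to Ryx) — i.e. symmetry.
A: fails — R01 but not R10.
B: condition met.
C: fails — R12 but not R21.
D: fails — Rca but not Rac.
E: fails — Rw2w1 but not Rw1w2.

B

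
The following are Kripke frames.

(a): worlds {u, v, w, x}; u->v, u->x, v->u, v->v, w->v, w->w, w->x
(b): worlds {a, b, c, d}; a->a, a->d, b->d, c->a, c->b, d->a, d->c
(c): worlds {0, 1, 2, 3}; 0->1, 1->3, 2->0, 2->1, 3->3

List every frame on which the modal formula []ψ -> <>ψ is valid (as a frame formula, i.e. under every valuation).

(b), (c)

Frame correspondent (Sahlqvist): forall x exists y Rxy — i.e. seriality.
(a): fails — world x has no successor.
(b): condition met.
(c): condition met.
Valid on: (b), (c).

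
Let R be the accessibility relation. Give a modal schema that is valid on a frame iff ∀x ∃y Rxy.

A defining formula is □p → ◇p (the D axiom).
Suppose □p→◇p is valid. At any x set V(p)=W. Then □p at x, so ◇p at x, so x has a successor.

□p → ◇p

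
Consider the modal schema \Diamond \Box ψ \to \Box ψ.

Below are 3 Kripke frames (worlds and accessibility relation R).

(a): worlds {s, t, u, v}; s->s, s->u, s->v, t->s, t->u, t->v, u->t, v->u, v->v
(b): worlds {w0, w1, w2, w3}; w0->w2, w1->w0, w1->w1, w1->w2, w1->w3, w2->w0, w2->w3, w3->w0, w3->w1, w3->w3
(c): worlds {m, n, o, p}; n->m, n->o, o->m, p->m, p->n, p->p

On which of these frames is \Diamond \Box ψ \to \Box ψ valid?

Frame correspondent (Sahlqvist): \forall x \forall y \forall z (Rxy \wedge Rxz \to Ryz) — i.e. the Euclidean property.
(a): fails — Rsv and Rss but not Rvs.
(b): fails — Rw0w2 and Rw0w2 but not Rw2w2.
(c): fails — Rno and Rno but not Roo.

none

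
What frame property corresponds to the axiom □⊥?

emptiness of R

□⊥ is valid iff no world has any successor (otherwise □⊥ fails at any world with one).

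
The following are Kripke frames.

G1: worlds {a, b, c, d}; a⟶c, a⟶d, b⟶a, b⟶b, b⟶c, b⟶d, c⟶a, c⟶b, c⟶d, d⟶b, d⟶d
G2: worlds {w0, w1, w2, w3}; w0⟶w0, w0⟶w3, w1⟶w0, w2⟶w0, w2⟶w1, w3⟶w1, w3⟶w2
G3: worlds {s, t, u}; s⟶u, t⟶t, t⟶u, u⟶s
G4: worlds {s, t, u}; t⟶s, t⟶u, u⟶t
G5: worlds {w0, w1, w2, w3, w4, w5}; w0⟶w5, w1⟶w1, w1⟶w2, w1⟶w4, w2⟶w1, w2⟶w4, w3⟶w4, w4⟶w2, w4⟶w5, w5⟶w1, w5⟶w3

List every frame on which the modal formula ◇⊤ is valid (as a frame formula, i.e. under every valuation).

The schema corresponds to seriality: ∀x ∃y Rxy.
G1: condition met.
G2: condition met.
G3: condition met.
G4: fails — world s has no successor.
G5: condition met.

G1, G2, G3, G5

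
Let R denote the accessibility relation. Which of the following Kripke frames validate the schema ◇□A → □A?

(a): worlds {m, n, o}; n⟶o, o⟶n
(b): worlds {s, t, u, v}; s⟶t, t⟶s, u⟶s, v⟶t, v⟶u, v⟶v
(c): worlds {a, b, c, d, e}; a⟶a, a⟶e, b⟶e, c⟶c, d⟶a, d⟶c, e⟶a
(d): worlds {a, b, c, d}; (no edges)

The schema corresponds to a generalized confluence (Geach) condition: ∀x ∀y ∀z ((xRy ∧ xRz) → ∃w (yRw ∧ z = w)).
(a): fails — nRo, nRo but no w with oRw and o=w.
(b): fails — sRt, sRt but no w with tRw and t=w.
(c): fails — aRe, aRe but no w with eRw and e=w.
(d): condition met.

(d)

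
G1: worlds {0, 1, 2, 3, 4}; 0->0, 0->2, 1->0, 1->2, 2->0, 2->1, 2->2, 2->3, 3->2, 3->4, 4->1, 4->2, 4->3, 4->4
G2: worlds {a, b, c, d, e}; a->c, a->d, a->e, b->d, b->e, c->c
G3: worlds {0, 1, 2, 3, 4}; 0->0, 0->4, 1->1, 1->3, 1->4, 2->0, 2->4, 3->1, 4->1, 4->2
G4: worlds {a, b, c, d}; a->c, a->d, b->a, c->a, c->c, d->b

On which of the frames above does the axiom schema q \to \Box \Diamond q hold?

This is the axiom for symmetry; its first-order frame correspondent is \forall x \forall y (Rxy \to Ryx).
G1: fails — R10 but not R01.
G2: fails — Rae but not Rea.
G3: fails — R04 but not R40.
G4: fails — Rba but not Rab.

none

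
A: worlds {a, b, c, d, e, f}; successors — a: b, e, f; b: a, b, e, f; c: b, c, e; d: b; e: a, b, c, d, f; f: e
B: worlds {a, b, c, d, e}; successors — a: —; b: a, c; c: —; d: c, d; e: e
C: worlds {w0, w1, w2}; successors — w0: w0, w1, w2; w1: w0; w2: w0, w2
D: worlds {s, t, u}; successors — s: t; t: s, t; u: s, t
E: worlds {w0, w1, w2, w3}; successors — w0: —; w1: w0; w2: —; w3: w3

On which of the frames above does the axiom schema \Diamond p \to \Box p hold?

E

The schema corresponds to partial functionality: \forall x \forall y \forall z (Rxy \wedge Rxz \to y = z).
A: fails — a sees both b and e.
B: fails — b sees both a and c.
C: fails — w0 sees both w0 and w1.
D: fails — t sees both s and t.
E: condition met.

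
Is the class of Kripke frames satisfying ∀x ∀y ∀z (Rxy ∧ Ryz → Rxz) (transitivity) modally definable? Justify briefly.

Definable; □p → □□p defines it

The condition is transitivity. A defining modal formula is □p → □□p.
Suppose □p→□□p is valid. Take Rxy, Ryz and set V(p)={w : Rxw}. Then □p at x, so □□p at x, so □p at y, so p at z, i.e. Rxz.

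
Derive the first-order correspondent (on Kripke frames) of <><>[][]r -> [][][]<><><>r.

forall x forall y forall z ((x R^2 y & x R^3 z) -> exists w (y R^2 w & z R^3 w))

This is a Sahlqvist (Geach-type) schema ◇^2□^2r → □^3◇^3r.
Minimal-valuation argument: fix x; take any y with xR^2y and any z with xR^3z. Set V(r) to the set of worlds R-reachable from y in exactly 2 steps. Then □^2r holds at y, so the antecedent holds at x; validity forces ◇^3r at z, giving a w with zR^3w and yR^2w.
First-order correspondent: forall x forall y forall z ((x R^2 y & x R^3 z) -> exists w (y R^2 w & z R^3 w)).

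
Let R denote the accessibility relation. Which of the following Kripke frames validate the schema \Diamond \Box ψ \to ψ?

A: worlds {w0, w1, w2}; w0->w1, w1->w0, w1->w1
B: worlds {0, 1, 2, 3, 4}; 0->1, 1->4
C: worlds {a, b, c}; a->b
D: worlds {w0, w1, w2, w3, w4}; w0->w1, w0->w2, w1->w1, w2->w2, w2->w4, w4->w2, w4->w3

Frame correspondent (Sahlqvist): \forall x \forall y (Rxy \to Ryx) — i.e. symmetry.
A: satisfies the condition.
B: fails — R01 but not R10.
C: fails — Rab but not Rba.
D: fails — Rw0w1 but not Rw1w0.
Valid on: A.

A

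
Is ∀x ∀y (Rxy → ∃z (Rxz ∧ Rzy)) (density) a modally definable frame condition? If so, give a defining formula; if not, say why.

Definable; □□r → □r defines it

This is a Sahlqvist condition; the C4 axiom □□r → □r defines it.
Suppose □□r→□r is valid. Take Rxy and set V(r)={w : xR²w}. Then □□r at x, so □r at x, so r at y, i.e. ∃z(Rxz∧Rzy).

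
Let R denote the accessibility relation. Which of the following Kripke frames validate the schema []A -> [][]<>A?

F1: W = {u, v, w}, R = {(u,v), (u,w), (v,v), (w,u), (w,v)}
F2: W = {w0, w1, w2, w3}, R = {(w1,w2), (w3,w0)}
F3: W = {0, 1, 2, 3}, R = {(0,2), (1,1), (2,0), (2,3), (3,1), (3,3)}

F1, F2

This is the axiom for a generalized confluence (Geach) condition; its first-order frame correspondent is forall x forall z (x R^2 z -> exists w (xRw & zRw)).
F1: ✓.
F2: ✓.
F3: fails — 0R²3 but no w with 0Rw and 3Rw.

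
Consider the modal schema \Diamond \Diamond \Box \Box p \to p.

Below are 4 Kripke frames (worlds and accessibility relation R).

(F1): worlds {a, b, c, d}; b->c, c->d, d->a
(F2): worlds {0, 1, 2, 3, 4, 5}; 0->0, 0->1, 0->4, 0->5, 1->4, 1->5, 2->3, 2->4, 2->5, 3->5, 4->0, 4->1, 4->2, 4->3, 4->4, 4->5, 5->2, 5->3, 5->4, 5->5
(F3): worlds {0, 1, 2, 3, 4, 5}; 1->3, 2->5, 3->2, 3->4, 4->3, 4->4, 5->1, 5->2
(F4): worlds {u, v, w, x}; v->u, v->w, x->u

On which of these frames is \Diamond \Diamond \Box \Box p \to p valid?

(F4)

This is the axiom for a generalized confluence (Geach) condition; its first-order frame correspondent is \forall x \forall y (x R^2 y \to \exists w (y R^2 w \wedge x = w)).
(F1): fails — bR²d but no w with dR²w and b=w.
(F2): fails — 0R²3 but no w with 3R²w and 0=w.
(F3): fails — 1R²4 but no w with 4R²w and 1=w.
(F4): satisfies the condition.
Valid on: (F4).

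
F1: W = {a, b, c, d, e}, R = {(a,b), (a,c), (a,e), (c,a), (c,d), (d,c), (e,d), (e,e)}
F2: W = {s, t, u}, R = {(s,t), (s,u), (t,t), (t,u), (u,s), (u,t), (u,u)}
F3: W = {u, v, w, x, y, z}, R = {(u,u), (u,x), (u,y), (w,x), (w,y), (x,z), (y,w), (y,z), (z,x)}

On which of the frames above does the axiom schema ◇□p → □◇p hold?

Frame correspondent (Sahlqvist): ∀x ∀y ∀z (Rxy ∧ Rxz → ∃w (Ryw ∧ Rzw)) — i.e. convergence.
F1: fails — Rab and Rab but b and b have no common successor.
F2: holds.
F3: fails — Ruu and Rux but u and x have no common successor.
Valid on: F2.

F2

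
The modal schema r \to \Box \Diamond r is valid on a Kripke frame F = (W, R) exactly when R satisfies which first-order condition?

symmetry: \forall x \forall y (Rxy \to Ryx)

Suppose r→□◇r is valid. Take Rxy and set V(r)={x}. Then r at x, so □◇r at x, so ◇r at y, so some z with Ryz has r; z=x, i.e. Ryx.
Conversely, on a frame with symmetry the schema holds at every world under every valuation.
Frame condition: \forall x \forall y (Rxy \to Ryx).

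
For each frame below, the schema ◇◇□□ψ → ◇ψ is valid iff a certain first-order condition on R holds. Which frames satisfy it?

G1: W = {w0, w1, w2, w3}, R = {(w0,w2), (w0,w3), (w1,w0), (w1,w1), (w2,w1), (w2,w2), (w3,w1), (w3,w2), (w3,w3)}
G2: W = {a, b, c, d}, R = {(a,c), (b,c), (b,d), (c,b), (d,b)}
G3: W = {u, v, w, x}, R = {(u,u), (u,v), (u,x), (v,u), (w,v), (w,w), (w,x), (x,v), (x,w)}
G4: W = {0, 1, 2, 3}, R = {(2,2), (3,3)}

G1, G3, G4

This is the axiom for a generalized confluence (Geach) condition; its first-order frame correspondent is ∀x ∀y (xR²y → ∃w (yR²w ∧ xRw)).
G1: ✓.
G2: fails — aR²b but no w with bR²w and aRw.
G3: ✓.
G4: ✓.
Valid on: G1, G3, G4.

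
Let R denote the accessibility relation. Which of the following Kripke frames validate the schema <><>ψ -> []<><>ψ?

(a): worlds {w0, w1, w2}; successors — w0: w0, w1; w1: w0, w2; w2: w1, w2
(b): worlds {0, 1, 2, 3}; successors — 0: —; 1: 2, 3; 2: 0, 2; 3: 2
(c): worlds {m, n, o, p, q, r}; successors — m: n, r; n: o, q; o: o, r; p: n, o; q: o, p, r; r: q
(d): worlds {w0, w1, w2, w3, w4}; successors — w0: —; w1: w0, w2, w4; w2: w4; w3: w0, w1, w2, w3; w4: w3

Frame correspondent (Sahlqvist): forall x forall y forall z ((x R^2 y & xRz) -> exists w (y = w & z R^2 w)) — i.e. a generalized confluence (Geach) condition.
(a): holds.
(b): fails — 2R²0, 2R0 but no w with 0=w and 0R²w.
(c): fails — mR²q, mRn but no w with q=w and nR²w.
(d): fails — w1R²w3, w1Rw0 but no w with w3=w and w0R²w.
Valid on: (a).

(a)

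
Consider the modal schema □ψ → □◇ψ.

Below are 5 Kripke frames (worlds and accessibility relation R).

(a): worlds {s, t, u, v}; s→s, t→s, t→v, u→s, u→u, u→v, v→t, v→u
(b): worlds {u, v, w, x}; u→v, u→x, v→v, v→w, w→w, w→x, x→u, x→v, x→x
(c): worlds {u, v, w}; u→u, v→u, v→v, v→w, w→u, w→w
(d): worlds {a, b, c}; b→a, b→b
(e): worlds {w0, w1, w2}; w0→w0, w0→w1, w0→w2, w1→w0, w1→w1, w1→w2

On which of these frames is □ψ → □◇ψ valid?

The schema corresponds to a generalized confluence (Geach) condition: ∀x ∀z (xRz → ∃w (xRw ∧ zRw)).
(a): fails — tRv but no w with tRw and vRw.
(b): satisfies the condition.
(c): satisfies the condition.
(d): fails — bRa but no w with bRw and aRw.
(e): fails — w0Rw2 but no w with w0Rw and w2Rw.
Valid on: (b), (c).

(b), (c)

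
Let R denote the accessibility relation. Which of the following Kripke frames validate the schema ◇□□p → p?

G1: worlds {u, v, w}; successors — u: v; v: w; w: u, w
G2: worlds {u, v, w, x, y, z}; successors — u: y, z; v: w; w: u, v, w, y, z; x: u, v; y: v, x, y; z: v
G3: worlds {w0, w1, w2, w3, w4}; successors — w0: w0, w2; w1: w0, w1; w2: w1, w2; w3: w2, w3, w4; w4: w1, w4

G1

This is the axiom for a generalized confluence (Geach) condition; its first-order frame correspondent is ∀x ∀y (xRy → ∃w (yR²w ∧ x = w)).
G1: ✓.
G2: fails — uRz but no t with zR²t and u=t.
G3: fails — w3Rw2 but no w with w2R²w and w3=w.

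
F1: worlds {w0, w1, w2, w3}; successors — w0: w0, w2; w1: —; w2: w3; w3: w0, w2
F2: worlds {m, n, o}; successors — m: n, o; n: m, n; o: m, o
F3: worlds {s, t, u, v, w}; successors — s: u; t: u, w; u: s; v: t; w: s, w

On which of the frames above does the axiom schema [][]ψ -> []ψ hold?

Frame correspondent (Sahlqvist): forall x forall y (Rxy -> exists z (Rxz & Rzy)) — i.e. density.
F1: fails — Rw2w3 but no z with Rw2z and Rzw3.
F2: holds.
F3: fails — Rus but no z with Ruz and Rzs.
Valid on: F2.

F2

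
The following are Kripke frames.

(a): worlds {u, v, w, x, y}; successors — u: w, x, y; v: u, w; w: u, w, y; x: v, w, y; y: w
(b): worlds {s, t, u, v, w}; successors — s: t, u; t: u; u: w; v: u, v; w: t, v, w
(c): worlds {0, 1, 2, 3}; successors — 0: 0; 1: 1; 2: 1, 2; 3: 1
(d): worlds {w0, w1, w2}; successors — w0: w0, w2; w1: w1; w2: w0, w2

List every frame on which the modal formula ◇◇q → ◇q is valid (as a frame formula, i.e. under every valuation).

(c), (d)

This is the axiom for transitivity; its first-order frame correspondent is ∀x ∀y ∀z (Rxy ∧ Ryz → Rxz).
(a): fails — Rxw and Rwu but not Rxu.
(b): fails — Rwt and Rtu but not Rwu.
(c): ✓.
(d): ✓.
Valid on: (c), (d).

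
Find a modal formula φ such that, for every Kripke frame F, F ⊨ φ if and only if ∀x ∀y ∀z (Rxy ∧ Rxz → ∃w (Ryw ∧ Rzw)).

◇□r → □◇r

This is convergence; the standard corresponding axiom is .2: ◇□r → □◇r.
Suppose ◇□r→□◇r is valid. Take Rxy, Rxz and set V(r)={w : Ryw}. Then □r at y so ◇□r at x, so □◇r at x, so ◇r at z, giving w with Rzw and Ryw.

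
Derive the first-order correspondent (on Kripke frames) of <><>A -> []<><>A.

forall x forall y forall z ((x R^2 y & xRz) -> exists w (y = w & z R^2 w))

This is a Sahlqvist (Geach-type) schema ◇^2□^0A → □^1◇^2A.
First-order correspondent: forall x forall y forall z ((x R^2 y & xRz) -> exists w (y = w & z R^2 w)).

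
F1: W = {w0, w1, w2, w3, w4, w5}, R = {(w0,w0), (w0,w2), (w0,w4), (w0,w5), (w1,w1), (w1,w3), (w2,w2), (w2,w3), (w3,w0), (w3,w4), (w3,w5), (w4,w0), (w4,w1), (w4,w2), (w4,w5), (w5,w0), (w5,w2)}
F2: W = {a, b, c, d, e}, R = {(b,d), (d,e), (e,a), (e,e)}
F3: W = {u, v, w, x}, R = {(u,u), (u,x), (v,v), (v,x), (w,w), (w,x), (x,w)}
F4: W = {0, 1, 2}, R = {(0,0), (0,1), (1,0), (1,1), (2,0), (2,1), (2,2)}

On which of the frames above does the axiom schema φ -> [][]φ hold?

none

The schema corresponds to a generalized confluence (Geach) condition: forall x forall z (x R^2 z -> exists w (x = w & z = w)).
F1: fails — w0R²w1 but w0 ≠ w1.
F2: fails — bR²e but b ≠ e.
F3: fails — uR²w but u ≠ w.
F4: fails — 0R²1 but 0 ≠ 1.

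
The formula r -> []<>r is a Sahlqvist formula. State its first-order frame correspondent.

Suppose r→□◇r is valid. Take Rxy and set V(r)={x}. Then r at x, so □◇r at x, so ◇r at y, so some z with Ryz has r; z=x, i.e. Ryx.

symmetry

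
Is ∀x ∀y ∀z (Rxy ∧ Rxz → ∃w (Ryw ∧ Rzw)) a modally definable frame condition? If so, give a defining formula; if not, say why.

Yes, by ◇□p → □◇p

Yes: it is convergence, defined by the .2 schema ◇□p → □◇p.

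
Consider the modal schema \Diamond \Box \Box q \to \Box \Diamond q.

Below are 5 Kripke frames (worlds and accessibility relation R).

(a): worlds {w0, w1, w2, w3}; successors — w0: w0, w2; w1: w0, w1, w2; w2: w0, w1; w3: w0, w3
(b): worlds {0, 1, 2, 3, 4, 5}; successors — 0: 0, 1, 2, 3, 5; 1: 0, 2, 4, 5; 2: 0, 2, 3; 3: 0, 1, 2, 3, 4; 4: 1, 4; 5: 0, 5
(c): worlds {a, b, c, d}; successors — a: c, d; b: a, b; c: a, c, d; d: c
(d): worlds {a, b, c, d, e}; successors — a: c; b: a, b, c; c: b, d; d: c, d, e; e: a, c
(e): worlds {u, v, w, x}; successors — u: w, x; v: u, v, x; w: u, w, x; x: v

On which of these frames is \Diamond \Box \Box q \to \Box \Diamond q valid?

The schema corresponds to a generalized confluence (Geach) condition: \forall x \forall y \forall z ((xRy \wedge xRz) \to \exists w (y R^2 w \wedge zRw)).
(a): holds.
(b): holds.
(c): holds.
(d): fails — bRa, bRa but no w with aR²w and aRw.
(e): holds.

(a), (b), (c), (e)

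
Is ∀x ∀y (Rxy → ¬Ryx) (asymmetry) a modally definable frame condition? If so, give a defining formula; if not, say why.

Modal frame validity is preserved under surjective bounded morphisms.
The 5-cycle (worlds a,b,c,d,e with a→b→c→d→e→a) is asymmetric. Mapping every world to a single reflexive point • is a surjective bounded morphism, and the reflexive point is not asymmetric (R•• but asymmetry requires ¬R••).
So no modal formula (or set of formulas) defines exactly the asymmetric frames.

No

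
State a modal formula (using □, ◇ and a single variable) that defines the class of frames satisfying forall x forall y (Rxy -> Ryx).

r → □◇r

A defining formula is r → □◇r (the B axiom).
Suppose r→□◇r is valid. Take Rxy and set V(r)={x}. Then r at x, so □◇r at x, so ◇r at y, so some z with Ryz has r; z=x, i.e. Ryx.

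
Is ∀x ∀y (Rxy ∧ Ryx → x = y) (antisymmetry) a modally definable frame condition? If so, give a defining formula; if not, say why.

Modal frame validity is preserved under surjective bounded morphisms.
The 8-cycle (worlds a,b,c,d,e,f,g,h with a→b→c→d→e→f→g→h→a) is antisymmetric. Sending even-indexed worlds to • and odd-indexed worlds to ∘ is a surjective bounded morphism onto the two-world frame with •↔∘, which is not antisymmetric.
Hence antisymmetry is not modally definable.

Not modally definable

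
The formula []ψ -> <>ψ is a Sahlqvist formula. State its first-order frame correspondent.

Suppose □ψ→◇ψ is valid. At any x set V(ψ)=W. Then □ψ at x, so ◇ψ at x, so x has a successor.
Conversely, on a frame with seriality the schema holds at every world under every valuation.
So the correspondent is seriality.

Seriality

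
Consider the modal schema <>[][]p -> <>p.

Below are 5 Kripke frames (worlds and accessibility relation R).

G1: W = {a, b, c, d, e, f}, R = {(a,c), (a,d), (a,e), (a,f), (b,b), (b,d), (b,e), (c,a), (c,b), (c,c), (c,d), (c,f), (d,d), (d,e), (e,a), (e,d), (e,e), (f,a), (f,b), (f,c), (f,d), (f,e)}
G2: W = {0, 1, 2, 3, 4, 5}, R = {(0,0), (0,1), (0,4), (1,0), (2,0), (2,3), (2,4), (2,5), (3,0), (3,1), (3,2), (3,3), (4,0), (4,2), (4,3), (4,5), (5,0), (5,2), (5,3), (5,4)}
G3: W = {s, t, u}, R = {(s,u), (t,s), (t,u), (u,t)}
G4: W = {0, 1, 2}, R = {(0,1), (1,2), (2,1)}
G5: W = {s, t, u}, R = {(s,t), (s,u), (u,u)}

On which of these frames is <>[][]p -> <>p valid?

The schema corresponds to a generalized confluence (Geach) condition: forall x forall y (xRy -> exists w (y R^2 w & xRw)).
G1: condition met.
G2: condition met.
G3: fails — tRs but no w with sR²w and tRw.
G4: condition met.
G5: fails — sRt but no w with tR²w and sRw.

G1, G2, G4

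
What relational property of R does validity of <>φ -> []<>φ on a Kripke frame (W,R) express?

the Euclidean property

Suppose ◇φ→□◇φ is valid. Take Rxy, Rxz and set V(φ)={y}. Then ◇φ at x, so □◇φ at x, so ◇φ at z, so some w with Rzw has φ; w=y, i.e. Rzy. By symmetry of the argument, Ryz.
Conversely, on a frame with the Euclidean property the schema holds at every world under every valuation.
So the correspondent is the Euclidean property.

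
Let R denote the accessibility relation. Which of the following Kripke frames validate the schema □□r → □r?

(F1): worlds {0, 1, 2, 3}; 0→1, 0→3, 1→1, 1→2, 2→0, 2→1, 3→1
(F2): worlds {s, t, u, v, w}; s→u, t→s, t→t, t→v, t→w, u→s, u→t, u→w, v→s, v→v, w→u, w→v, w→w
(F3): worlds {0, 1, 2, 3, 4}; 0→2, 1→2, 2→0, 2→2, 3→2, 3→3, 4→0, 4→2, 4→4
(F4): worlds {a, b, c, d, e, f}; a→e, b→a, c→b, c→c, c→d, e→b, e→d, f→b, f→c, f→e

(F3)

This is the axiom for density; its first-order frame correspondent is ∀x ∀y (Rxy → ∃z (Rxz ∧ Rzy)).
(F1): fails — R20 but no z with R2z and Rz0.
(F2): fails — Rsu but no z with Rsz and Rzu.
(F3): holds.
(F4): fails — Reb but no z with Rez and Rzb.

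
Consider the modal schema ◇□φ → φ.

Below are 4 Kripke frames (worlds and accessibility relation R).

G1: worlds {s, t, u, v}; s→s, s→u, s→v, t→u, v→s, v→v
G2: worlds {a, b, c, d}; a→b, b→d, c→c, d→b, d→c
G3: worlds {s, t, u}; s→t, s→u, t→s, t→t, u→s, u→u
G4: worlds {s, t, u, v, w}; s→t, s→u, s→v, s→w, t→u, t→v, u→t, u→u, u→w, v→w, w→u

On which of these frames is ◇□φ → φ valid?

Frame correspondent (Sahlqvist): ∀x ∀y (xRy → ∃w (yRw ∧ x = w)) — i.e. a generalized confluence (Geach) condition.
G1: fails — sRu but no w with uRw and s=w.
G2: fails — aRb but no w with bRw and a=w.
G3: satisfies the condition.
G4: fails — sRt but no w* with tRw* and s=w*.
Valid on: G3.

G3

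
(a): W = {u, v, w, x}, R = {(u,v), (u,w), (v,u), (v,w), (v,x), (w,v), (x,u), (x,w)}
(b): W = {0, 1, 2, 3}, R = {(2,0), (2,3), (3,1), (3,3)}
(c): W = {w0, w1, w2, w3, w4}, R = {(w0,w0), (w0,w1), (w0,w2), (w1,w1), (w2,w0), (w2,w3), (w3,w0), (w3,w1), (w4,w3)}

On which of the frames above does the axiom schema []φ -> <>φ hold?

This is the axiom for seriality; its first-order frame correspondent is forall x exists y Rxy.
(a): ✓.
(b): fails — world 0 has no successor.
(c): ✓.
Valid on: (a), (c).

(a), (c)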